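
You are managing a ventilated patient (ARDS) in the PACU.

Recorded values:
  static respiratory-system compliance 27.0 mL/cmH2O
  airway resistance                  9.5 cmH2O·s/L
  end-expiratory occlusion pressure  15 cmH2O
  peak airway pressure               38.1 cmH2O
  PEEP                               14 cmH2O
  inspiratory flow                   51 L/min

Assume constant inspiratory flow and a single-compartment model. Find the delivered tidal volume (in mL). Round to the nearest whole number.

406

Flow: 51 L/min ÷ 60 = 0.85 L/s.
Total PEEP = 15 cmH2O (set 14 + intrinsic 1); this is the baseline alveolar pressure.
Equation of motion (constant flow): PIP = Vt/C + R·V̇ + PEEP.
Vt/C = PIP − R·V̇ − PEEP = 38.1 − 8.075 − 15 = 15.025 cmH2O.
Vt = C × 15.025 = 27.0 × 15.025 = 405.68 mL.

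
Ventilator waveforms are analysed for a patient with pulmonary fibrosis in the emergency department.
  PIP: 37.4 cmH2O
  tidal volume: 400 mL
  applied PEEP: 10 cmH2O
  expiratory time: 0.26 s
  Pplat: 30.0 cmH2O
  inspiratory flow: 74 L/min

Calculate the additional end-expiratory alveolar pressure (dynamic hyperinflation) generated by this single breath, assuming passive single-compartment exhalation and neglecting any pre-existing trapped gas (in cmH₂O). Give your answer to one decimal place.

2.3

Flow: 74 L/min ÷ 60 = 1.2333 L/s.
R = (PIP − Pplat)/V̇ = (37.4 − 30.0) / 1.2333 = 7.4/1.2333 = 6.0 cmH2O·s/L.
C = Vt/(Pplat − PEEP) = 400.0 / (30.0 − 10) = 400.0/20.0 = 20.0 mL/cmH2O.
τ = R × C = 6.0 × 0.02 L/cmH2O = 0.12 s.
Fraction remaining = e^(−Te/τ) = e^(−0.26/0.12) = 0.1146; trapped volume = 400.0 × 0.1146 = 45.84 mL.
Additional alveolar pressure from trapping ≈ V_trapped / C = 45.84 / 20.0 = 2.292 cmH2O.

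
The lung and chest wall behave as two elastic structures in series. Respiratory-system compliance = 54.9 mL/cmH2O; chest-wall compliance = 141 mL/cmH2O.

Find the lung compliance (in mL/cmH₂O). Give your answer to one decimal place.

89.9

1/CL = 1/Crs − 1/Ccw.
1/CL = 1/54.9 − 1/141 = 0.01112.
CL = 89.928 mL/cmH2O.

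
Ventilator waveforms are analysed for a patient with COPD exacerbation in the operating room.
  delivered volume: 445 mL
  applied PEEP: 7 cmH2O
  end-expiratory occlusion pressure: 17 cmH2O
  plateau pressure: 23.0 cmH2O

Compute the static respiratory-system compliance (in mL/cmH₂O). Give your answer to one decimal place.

74.2

End-expiratory occlusion gives total PEEP = 17 cmH2O (intrinsic PEEP = 17 − 7 = 10). Use total PEEP for the elastic gradient.
Cstat = Vt / (Pplat − PEEPtotal) = 445 / (23.0 − 17) = 445 / 6.0 = 74.167 mL/cmH2O.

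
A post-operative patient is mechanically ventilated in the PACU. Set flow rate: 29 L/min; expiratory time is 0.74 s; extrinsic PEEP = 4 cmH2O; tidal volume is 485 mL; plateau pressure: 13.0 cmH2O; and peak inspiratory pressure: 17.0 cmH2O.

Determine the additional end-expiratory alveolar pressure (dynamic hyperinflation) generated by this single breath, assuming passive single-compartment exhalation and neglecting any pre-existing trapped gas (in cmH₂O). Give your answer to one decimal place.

1.7

Flow: 29 L/min ÷ 60 = 0.4833 L/s.
R = (PIP − Pplat)/V̇ = (17.0 − 13.0) / 0.4833 = 4.0/0.4833 = 8.276 cmH2O·s/L.
C = Vt/(Pplat − PEEP) = 485.0 / (13.0 − 4) = 485.0/9.0 = 53.889 mL/cmH2O.
τ = R × C = 8.276 × 0.05389 L/cmH2O = 0.446 s.
Fraction remaining = e^(−Te/τ) = e^(−0.74/0.446) = 0.1903; trapped volume = 485.0 × 0.1903 = 92.296 mL.
Additional alveolar pressure from trapping ≈ V_trapped / C = 92.296 / 53.889 = 1.713 cmH2O.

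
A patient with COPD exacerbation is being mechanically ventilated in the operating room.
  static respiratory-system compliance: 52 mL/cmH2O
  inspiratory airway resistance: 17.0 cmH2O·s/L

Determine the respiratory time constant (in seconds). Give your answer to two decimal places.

τ = R × C = 17.0 × 52 mL/cmH2O = 17.0 × 0.052 L/cmH2O = 0.884 s.

0.88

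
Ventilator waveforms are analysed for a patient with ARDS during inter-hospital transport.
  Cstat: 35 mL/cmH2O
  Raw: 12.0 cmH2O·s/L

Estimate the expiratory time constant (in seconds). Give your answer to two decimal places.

τ = R × C = 12.0 × 35 mL/cmH2O = 12.0 × 0.035 L/cmH2O = 0.42 s.

0.42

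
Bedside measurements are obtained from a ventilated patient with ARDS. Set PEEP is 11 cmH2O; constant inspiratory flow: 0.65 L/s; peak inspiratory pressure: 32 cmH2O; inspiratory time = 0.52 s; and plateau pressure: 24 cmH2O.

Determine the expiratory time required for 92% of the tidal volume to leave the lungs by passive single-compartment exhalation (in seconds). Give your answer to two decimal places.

0.81

Vt = flow × Ti = 0.65 L/s × 0.52 s × 1000 mL/L = 338.0 mL.
R = (PIP − Pplat)/V̇ = (32 − 24) / 0.65 = 8.0/0.65 = 12.308 cmH2O·s/L.
C = Vt/(Pplat − PEEP) = 338.0 / (24 − 11) = 338.0/13.0 = 26.0 mL/cmH2O.
τ = R × C = 12.308 × 0.026 L/cmH2O = 0.32 s.
t = −τ·ln(1 − 0.92) = −0.32·ln(0.08) = 0.8082 s.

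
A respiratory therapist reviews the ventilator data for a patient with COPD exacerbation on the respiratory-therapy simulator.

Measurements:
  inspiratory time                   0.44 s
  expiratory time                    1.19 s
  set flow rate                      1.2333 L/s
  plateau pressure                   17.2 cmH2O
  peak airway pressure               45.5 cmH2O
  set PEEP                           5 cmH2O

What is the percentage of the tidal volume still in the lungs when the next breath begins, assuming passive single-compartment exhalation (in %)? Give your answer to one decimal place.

31.2

Vt = flow × Ti = 1.2333 L/s × 0.44 s × 1000 mL/L = 542.65 mL.
R = (PIP − Pplat)/V̇ = (45.5 − 17.2) / 1.2333 = 28.3/1.2333 = 22.947 cmH2O·s/L.
C = Vt/(Pplat − PEEP) = 542.65 / (17.2 − 5) = 542.65/12.2 = 44.48 mL/cmH2O.
τ = R × C = 22.947 × 0.04448 L/cmH2O = 1.021 s.
Fraction remaining at end-expiration = e^(−Te/τ) = e^(−1.19/1.021) = 0.3118 → 31.18%.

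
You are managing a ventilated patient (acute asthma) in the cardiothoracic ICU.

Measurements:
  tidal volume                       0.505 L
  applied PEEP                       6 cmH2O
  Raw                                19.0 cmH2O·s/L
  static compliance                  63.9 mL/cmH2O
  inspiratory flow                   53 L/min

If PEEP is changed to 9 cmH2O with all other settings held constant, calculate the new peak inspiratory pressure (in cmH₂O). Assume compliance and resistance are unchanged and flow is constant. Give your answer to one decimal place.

Flow: 53 L/min ÷ 60 = 0.8833 L/s.
PIP = Vt/C + R·V̇ + PEEP (constant-flow equation of motion).
Only the baseline term changes: ΔPIP = ΔPEEP = 9 − 6 = 3.0 cmH2O.
Original PIP = 505/63.9 + 19.0×0.8833 + 6 = 30.686 cmH2O; new PIP = 30.686 + (3.0) = 33.686 cmH2O.

33.7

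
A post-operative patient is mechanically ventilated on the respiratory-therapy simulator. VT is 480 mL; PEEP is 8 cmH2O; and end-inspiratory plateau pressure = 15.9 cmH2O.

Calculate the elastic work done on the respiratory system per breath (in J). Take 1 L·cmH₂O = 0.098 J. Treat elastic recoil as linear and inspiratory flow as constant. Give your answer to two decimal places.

0.19

Elastic work ≈ ½ × (Pplat − PEEP) × Vt = 0.5 × (15.9 − 8) × 0.480 L = 0.5 × 7.9 × 0.480 = 1.896 L·cmH2O.
× 0.098 J/(L·cmH2O) → 0.1858 J.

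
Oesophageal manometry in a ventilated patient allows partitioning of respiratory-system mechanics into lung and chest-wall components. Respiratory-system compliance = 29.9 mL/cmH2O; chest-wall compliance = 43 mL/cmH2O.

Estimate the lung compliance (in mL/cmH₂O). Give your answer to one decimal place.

1/CL = 1/Crs − 1/Ccw.
1/CL = 1/29.9 − 1/43 = 0.01019.
CL = 98.135 mL/cmH2O.

98.1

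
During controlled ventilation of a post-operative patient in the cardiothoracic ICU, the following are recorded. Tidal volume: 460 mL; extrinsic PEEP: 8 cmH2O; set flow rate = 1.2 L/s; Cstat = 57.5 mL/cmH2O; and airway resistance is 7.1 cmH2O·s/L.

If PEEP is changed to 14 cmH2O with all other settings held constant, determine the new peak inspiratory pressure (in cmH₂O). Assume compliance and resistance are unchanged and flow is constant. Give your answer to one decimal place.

PIP = Vt/C + R·V̇ + PEEP (constant-flow equation of motion).
Only the baseline term changes: ΔPIP = ΔPEEP = 14 − 8 = 6.0 cmH2O.
Original PIP = 460/57.5 + 7.1×1.2 + 8 = 24.52 cmH2O; new PIP = 24.52 + (6.0) = 30.52 cmH2O.

30.5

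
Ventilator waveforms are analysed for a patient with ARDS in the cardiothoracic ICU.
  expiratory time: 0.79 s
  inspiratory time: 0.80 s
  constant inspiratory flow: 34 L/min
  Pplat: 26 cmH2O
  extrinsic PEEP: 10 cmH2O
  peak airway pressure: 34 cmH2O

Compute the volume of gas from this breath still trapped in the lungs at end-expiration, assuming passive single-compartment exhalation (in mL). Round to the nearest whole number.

Flow: 34 L/min ÷ 60 = 0.5667 L/s.
Vt = flow × Ti = 0.5667 L/s × 0.80 s × 1000 mL/L = 453.36 mL.
R = (PIP − Pplat)/V̇ = (34 − 26) / 0.5667 = 8.0/0.5667 = 14.117 cmH2O·s/L.
C = Vt/(Pplat − PEEP) = 453.36 / (26 − 10) = 453.36/16.0 = 28.335 mL/cmH2O.
τ = R × C = 14.117 × 0.02834 L/cmH2O = 0.4001 s.
Fraction remaining = e^(−Te/τ) = e^(−0.79/0.4001) = 0.1388.
Trapped volume = 453.36 × 0.1388 = 62.926 mL.

63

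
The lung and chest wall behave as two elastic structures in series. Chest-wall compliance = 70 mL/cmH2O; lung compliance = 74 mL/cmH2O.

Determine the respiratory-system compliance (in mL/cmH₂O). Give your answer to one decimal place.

36.0

Lung and chest wall are elastances in series: 1/Crs = 1/CL + 1/Ccw.
1/Crs = 1/74 + 1/70 = 0.0278.
Crs = 35.971 mL/cmH2O.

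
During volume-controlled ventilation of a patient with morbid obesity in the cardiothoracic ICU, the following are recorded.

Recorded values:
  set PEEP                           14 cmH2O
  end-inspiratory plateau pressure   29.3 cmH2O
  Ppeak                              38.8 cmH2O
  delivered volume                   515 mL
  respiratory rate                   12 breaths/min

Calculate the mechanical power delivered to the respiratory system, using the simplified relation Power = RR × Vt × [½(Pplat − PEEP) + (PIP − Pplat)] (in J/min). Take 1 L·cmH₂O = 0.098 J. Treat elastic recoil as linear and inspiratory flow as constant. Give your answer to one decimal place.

Per-breath work = Vt × [½(Pplat−PEEP) + (PIP−Pplat)] = 0.515 × [0.5×15.3 + 9.5] = 0.515 × 17.15 = 8.832 L·cmH2O.
Power = 12 × 8.832 = 105.98 L·cmH2O/min.
× 0.098 J/(L·cmH2O) → 10.386 J/min.

10.4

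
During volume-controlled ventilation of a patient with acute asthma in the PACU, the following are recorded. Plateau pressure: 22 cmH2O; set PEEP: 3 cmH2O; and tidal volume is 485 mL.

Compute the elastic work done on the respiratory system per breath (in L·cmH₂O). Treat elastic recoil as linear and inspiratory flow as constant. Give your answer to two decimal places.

4.61

Elastic work ≈ ½ × (Pplat − PEEP) × Vt = 0.5 × (22 − 3) × 0.485 L = 0.5 × 19.0 × 0.485 = 4.608 L·cmH2O.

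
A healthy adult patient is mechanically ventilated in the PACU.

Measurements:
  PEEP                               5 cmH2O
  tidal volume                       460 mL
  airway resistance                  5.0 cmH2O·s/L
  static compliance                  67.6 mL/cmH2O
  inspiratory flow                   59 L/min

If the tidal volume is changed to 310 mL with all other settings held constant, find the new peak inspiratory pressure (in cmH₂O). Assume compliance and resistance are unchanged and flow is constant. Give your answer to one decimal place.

Flow: 59 L/min ÷ 60 = 0.9833 L/s.
PIP = Vt/C + R·V̇ + PEEP (constant-flow equation of motion).
Only the elastic term changes: ΔPIP = ΔVt / C = (310 − 460) / 67.6 = -2.219 cmH2O.
Original PIP = 460/67.6 + 5.0×0.9833 + 5 = 16.721 cmH2O; new PIP = 16.721 + (-2.219) = 14.502 cmH2O.

14.5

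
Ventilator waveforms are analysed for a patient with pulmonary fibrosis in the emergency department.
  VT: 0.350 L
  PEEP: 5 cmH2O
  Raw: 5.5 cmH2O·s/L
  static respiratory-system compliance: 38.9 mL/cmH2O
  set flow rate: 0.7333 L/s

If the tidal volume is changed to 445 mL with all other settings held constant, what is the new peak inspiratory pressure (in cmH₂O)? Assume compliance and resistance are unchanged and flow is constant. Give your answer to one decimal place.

PIP = Vt/C + R·V̇ + PEEP (constant-flow equation of motion).
Only the elastic term changes: ΔPIP = ΔVt / C = (445 − 350) / 38.9 = 2.442 cmH2O.
Original PIP = 350/38.9 + 5.5×0.7333 + 5 = 18.031 cmH2O; new PIP = 18.031 + (2.442) = 20.473 cmH2O.

20.5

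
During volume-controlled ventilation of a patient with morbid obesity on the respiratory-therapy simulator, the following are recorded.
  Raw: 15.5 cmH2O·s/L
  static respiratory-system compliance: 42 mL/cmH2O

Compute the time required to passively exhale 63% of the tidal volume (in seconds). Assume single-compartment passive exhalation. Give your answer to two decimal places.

τ = R × C = 15.5 × 42 mL/cmH2O = 15.5 × 0.042 L/cmH2O = 0.651 s.
Exhaled fraction f = 1 − e^(−t/τ) → t = −τ·ln(1 − f) = −0.651·ln(0.37) = 0.6473 s.

0.65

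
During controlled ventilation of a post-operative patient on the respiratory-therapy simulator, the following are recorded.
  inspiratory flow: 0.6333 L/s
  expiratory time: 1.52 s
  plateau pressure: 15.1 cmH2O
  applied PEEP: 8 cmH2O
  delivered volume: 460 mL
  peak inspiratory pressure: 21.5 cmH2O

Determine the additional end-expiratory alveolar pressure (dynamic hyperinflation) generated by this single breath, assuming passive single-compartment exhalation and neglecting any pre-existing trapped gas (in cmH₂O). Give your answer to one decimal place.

0.7

R = (PIP − Pplat)/V̇ = (21.5 − 15.1) / 0.6333 = 6.4/0.6333 = 10.106 cmH2O·s/L.
C = Vt/(Pplat − PEEP) = 460.0 / (15.1 − 8) = 460.0/7.1 = 64.789 mL/cmH2O.
τ = R × C = 10.106 × 0.06479 L/cmH2O = 0.6548 s.
Fraction remaining = e^(−Te/τ) = e^(−1.52/0.6548) = 0.09814; trapped volume = 460.0 × 0.09814 = 45.144 mL.
Additional alveolar pressure from trapping ≈ V_trapped / C = 45.144 / 64.789 = 0.6968 cmH2O.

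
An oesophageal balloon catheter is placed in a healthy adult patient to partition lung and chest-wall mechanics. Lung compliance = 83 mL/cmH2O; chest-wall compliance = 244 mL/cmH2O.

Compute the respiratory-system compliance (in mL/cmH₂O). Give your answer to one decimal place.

61.9

Lung and chest wall are elastances in series: 1/Crs = 1/CL + 1/Ccw.
1/Crs = 1/83 + 1/244 = 0.01615.
Crs = 61.92 mL/cmH2O.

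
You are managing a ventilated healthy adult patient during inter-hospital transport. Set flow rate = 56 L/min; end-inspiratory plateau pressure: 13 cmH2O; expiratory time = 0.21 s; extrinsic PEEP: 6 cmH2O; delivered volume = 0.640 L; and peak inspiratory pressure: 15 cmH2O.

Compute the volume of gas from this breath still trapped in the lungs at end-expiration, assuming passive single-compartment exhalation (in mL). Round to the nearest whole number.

Flow: 56 L/min ÷ 60 = 0.9333 L/s.
R = (PIP − Pplat)/V̇ = (15 − 13) / 0.9333 = 2.0/0.9333 = 2.143 cmH2O·s/L.
C = Vt/(Pplat − PEEP) = 640.0 / (13 − 6) = 640.0/7.0 = 91.429 mL/cmH2O.
τ = R × C = 2.143 × 0.09143 L/cmH2O = 0.1959 s.
Fraction remaining = e^(−Te/τ) = e^(−0.21/0.1959) = 0.3423.
Trapped volume = 640.0 × 0.3423 = 219.07 mL.

219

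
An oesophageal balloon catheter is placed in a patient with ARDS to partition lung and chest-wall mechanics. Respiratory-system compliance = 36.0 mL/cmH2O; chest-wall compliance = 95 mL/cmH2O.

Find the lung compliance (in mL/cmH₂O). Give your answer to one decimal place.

58.0

1/CL = 1/Crs − 1/Ccw.
1/CL = 1/36.0 − 1/95 = 0.01725.
CL = 57.971 mL/cmH2O.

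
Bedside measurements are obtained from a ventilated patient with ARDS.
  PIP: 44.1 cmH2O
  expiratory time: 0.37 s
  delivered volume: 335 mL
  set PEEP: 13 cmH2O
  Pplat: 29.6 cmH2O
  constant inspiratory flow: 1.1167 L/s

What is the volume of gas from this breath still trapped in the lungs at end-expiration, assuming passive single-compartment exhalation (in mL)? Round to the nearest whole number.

R = (PIP − Pplat)/V̇ = (44.1 − 29.6) / 1.1167 = 14.5/1.1167 = 12.985 cmH2O·s/L.
C = Vt/(Pplat − PEEP) = 335.0 / (29.6 − 13) = 335.0/16.6 = 20.181 mL/cmH2O.
τ = R × C = 12.985 × 0.02018 L/cmH2O = 0.262 s.
Fraction remaining = e^(−Te/τ) = e^(−0.37/0.262) = 0.2436.
Trapped volume = 335.0 × 0.2436 = 81.606 mL.

82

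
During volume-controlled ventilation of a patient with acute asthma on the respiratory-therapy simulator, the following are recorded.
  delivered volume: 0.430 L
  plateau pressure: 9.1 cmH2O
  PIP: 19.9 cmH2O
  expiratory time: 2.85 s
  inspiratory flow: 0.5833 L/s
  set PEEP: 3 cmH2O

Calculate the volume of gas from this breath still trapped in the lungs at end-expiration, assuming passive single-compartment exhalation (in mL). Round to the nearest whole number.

48

R = (PIP − Pplat)/V̇ = (19.9 − 9.1) / 0.5833 = 10.8/0.5833 = 18.515 cmH2O·s/L.
C = Vt/(Pplat − PEEP) = 430.0 / (9.1 − 3) = 430.0/6.1 = 70.492 mL/cmH2O.
τ = R × C = 18.515 × 0.07049 L/cmH2O = 1.305 s.
Fraction remaining = e^(−Te/τ) = e^(−2.85/1.305) = 0.1126.
Trapped volume = 430.0 × 0.1126 = 48.418 mL.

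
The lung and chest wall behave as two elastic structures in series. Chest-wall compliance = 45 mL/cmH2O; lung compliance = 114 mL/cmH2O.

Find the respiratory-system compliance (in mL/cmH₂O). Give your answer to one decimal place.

32.3

Lung and chest wall are elastances in series: 1/Crs = 1/CL + 1/Ccw.
1/Crs = 1/114 + 1/45 = 0.03099.
Crs = 32.268 mL/cmH2O.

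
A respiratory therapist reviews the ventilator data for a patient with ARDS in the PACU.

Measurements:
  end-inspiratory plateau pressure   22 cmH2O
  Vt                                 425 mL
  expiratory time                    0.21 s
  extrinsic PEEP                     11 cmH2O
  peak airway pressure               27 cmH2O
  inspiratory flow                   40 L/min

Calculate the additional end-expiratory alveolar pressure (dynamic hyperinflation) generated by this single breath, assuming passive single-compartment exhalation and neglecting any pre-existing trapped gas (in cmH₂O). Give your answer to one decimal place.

5.3

Flow: 40 L/min ÷ 60 = 0.6667 L/s.
R = (PIP − Pplat)/V̇ = (27 − 22) / 0.6667 = 5.0/0.6667 = 7.5 cmH2O·s/L.
C = Vt/(Pplat − PEEP) = 425.0 / (22 − 11) = 425.0/11.0 = 38.636 mL/cmH2O.
τ = R × C = 7.5 × 0.03864 L/cmH2O = 0.2898 s.
Fraction remaining = e^(−Te/τ) = e^(−0.21/0.2898) = 0.4845; trapped volume = 425.0 × 0.4845 = 205.91 mL.
Additional alveolar pressure from trapping ≈ V_trapped / C = 205.91 / 38.636 = 5.329 cmH2O.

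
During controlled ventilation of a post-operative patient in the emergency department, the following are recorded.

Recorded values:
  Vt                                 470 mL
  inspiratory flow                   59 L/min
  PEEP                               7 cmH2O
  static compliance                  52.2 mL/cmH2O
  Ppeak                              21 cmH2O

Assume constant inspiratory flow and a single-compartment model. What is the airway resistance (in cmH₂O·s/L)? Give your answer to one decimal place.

5.1

Flow: 59 L/min ÷ 60 = 0.9833 L/s.
Equation of motion (constant flow): PIP = Vt/C + R·V̇ + PEEP.
R·V̇ = PIP − Vt/C − PEEP = 21 − 470/52.2 − 7 = 21 − 9.004 − 7 = 4.996 cmH2O.
R = 4.996 / 0.9833 = 5.081 cmH2O·s/L.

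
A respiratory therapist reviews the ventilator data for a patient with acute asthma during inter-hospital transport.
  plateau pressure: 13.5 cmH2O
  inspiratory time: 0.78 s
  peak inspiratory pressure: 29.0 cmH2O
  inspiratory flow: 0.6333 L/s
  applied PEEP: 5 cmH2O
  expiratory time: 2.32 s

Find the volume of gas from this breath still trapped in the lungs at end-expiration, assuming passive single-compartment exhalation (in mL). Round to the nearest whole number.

97

Vt = flow × Ti = 0.6333 L/s × 0.78 s × 1000 mL/L = 493.97 mL.
R = (PIP − Pplat)/V̇ = (29.0 − 13.5) / 0.6333 = 15.5/0.6333 = 24.475 cmH2O·s/L.
C = Vt/(Pplat − PEEP) = 493.97 / (13.5 − 5) = 493.97/8.5 = 58.114 mL/cmH2O.
τ = R × C = 24.475 × 0.05811 L/cmH2O = 1.422 s.
Fraction remaining = e^(−Te/τ) = e^(−2.32/1.422) = 0.1956.
Trapped volume = 493.97 × 0.1956 = 96.621 mL.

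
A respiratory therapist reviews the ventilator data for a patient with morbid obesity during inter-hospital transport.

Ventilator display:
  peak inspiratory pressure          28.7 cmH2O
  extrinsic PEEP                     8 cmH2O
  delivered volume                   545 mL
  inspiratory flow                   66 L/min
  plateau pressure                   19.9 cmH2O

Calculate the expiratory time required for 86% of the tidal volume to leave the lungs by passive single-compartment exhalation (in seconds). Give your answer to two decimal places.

0.72

Flow: 66 L/min ÷ 60 = 1.1 L/s.
R = (PIP − Pplat)/V̇ = (28.7 − 19.9) / 1.1 = 8.8/1.1 = 8.0 cmH2O·s/L.
C = Vt/(Pplat − PEEP) = 545.0 / (19.9 − 8) = 545.0/11.9 = 45.798 mL/cmH2O.
τ = R × C = 8.0 × 0.0458 L/cmH2O = 0.3664 s.
t = −τ·ln(1 − 0.86) = −0.3664·ln(0.14) = 0.7204 s.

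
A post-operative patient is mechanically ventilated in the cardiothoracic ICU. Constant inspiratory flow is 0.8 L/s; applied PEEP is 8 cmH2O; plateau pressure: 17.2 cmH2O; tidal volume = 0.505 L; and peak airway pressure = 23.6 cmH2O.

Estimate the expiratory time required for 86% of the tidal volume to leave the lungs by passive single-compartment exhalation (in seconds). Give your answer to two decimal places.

R = (PIP − Pplat)/V̇ = (23.6 − 17.2) / 0.8 = 6.4/0.8 = 8.0 cmH2O·s/L.
C = Vt/(Pplat − PEEP) = 505.0 / (17.2 − 8) = 505.0/9.2 = 54.891 mL/cmH2O.
τ = R × C = 8.0 × 0.05489 L/cmH2O = 0.4391 s.
t = −τ·ln(1 − 0.86) = −0.4391·ln(0.14) = 0.8633 s.

0.86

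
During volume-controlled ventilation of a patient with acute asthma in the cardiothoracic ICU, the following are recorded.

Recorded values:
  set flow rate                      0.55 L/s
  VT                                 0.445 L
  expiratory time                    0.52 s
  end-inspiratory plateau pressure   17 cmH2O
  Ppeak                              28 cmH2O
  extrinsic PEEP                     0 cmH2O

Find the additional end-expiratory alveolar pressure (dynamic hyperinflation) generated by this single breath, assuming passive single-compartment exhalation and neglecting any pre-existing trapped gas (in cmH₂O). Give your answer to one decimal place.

R = (PIP − Pplat)/V̇ = (28 − 17) / 0.55 = 11.0/0.55 = 20.0 cmH2O·s/L.
C = Vt/(Pplat − PEEP) = 445.0 / (17 − 0) = 445.0/17.0 = 26.176 mL/cmH2O.
τ = R × C = 20.0 × 0.02618 L/cmH2O = 0.5236 s.
Fraction remaining = e^(−Te/τ) = e^(−0.52/0.5236) = 0.3704; trapped volume = 445.0 × 0.3704 = 164.83 mL.
Additional alveolar pressure from trapping ≈ V_trapped / C = 164.83 / 26.176 = 6.297 cmH2O.

6.3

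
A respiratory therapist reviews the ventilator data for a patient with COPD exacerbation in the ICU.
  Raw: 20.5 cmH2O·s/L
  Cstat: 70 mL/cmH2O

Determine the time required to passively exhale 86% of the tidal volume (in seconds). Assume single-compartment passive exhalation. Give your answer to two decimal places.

τ = R × C = 20.5 × 70 mL/cmH2O = 20.5 × 0.070 L/cmH2O = 1.435 s.
Exhaled fraction f = 1 − e^(−t/τ) → t = −τ·ln(1 − f) = −1.435·ln(0.14) = 2.821 s.

2.82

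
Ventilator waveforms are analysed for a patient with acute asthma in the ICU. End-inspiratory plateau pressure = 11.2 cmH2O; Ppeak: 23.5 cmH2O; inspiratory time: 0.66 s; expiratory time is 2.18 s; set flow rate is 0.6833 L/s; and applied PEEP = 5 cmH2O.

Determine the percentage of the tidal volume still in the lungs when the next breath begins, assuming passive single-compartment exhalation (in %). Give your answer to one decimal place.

Vt = flow × Ti = 0.6833 L/s × 0.66 s × 1000 mL/L = 450.98 mL.
R = (PIP − Pplat)/V̇ = (23.5 − 11.2) / 0.6833 = 12.3/0.6833 = 18.001 cmH2O·s/L.
C = Vt/(Pplat − PEEP) = 450.98 / (11.2 − 5) = 450.98/6.2 = 72.739 mL/cmH2O.
τ = R × C = 18.001 × 0.07274 L/cmH2O = 1.309 s.
Fraction remaining at end-expiration = e^(−Te/τ) = e^(−2.18/1.309) = 0.1891 → 18.91%.

18.9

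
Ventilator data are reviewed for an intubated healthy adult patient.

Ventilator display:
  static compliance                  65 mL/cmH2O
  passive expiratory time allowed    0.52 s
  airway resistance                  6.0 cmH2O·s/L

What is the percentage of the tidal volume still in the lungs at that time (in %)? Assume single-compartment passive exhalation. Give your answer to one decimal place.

τ = R × C = 6.0 × 65 mL/cmH2O = 6.0 × 0.065 L/cmH2O = 0.39 s.
Passive exhalation: V(t)/V₀ = e^(−t/τ) = e^(−0.52/0.39) = 0.2636.
Fraction remaining = 0.2636 → 26.36%.

26.4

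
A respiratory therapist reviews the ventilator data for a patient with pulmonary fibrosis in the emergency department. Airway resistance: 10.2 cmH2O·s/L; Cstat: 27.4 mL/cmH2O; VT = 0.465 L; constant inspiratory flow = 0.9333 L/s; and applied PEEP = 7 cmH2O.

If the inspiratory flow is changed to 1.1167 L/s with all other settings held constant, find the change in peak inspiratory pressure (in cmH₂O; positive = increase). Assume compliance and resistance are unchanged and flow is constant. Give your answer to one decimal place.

PIP = Vt/C + R·V̇ + PEEP (constant-flow equation of motion).
Only the resistive term changes: ΔPIP = R × ΔV̇ = 10.2 × (1.1167 − 0.9333) = 10.2 × 0.1834 = 1.871 cmH2O.

1.9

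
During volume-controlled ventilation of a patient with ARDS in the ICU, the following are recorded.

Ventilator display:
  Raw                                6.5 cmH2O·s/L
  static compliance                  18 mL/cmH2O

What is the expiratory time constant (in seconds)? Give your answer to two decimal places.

τ = R × C = 6.5 × 18 mL/cmH2O = 6.5 × 0.018 L/cmH2O = 0.117 s.

0.12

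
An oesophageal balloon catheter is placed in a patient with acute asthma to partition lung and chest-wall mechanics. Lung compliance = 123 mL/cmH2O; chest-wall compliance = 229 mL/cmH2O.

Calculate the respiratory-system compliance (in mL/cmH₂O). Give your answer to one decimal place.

80.0

Lung and chest wall are elastances in series: 1/Crs = 1/CL + 1/Ccw.
1/Crs = 1/123 + 1/229 = 0.0125.
Crs = 80.0 mL/cmH2O.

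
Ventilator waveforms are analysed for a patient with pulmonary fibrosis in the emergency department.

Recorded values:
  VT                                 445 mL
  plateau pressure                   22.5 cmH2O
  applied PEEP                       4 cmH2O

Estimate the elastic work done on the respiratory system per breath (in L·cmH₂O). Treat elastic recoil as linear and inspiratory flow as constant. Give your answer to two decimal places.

4.12

Elastic work ≈ ½ × (Pplat − PEEP) × Vt = 0.5 × (22.5 − 4) × 0.445 L = 0.5 × 18.5 × 0.445 = 4.116 L·cmH2O.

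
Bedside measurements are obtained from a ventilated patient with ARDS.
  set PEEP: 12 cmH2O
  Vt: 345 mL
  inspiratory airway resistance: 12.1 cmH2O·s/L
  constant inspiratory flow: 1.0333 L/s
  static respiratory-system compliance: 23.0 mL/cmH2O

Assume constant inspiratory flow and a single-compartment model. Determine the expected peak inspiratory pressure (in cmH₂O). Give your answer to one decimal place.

39.5

Equation of motion (constant flow): PIP = Vt/C + R·V̇ + PEEP.
PIP = 345/23.0 + 12.1×1.0333 + 12 = 15.0 + 12.503 + 12 = 39.503 cmH2O.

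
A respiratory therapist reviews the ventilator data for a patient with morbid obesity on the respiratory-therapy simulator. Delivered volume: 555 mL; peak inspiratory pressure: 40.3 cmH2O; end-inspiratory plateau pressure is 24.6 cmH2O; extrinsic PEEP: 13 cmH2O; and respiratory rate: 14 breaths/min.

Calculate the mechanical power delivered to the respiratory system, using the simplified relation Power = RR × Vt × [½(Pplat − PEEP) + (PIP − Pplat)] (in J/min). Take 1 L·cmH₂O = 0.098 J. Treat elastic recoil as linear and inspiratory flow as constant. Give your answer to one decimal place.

16.4

Per-breath work = Vt × [½(Pplat−PEEP) + (PIP−Pplat)] = 0.555 × [0.5×11.6 + 15.7] = 0.555 × 21.5 = 11.933 L·cmH2O.
Power = 14 × 11.933 = 167.06 L·cmH2O/min.
× 0.098 J/(L·cmH2O) → 16.372 J/min.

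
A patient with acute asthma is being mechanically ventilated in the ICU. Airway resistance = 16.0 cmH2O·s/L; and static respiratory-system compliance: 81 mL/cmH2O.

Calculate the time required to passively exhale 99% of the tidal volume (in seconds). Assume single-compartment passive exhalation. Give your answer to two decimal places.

τ = R × C = 16.0 × 81 mL/cmH2O = 16.0 × 0.081 L/cmH2O = 1.296 s.
Exhaled fraction f = 1 − e^(−t/τ) → t = −τ·ln(1 − f) = −1.296·ln(0.01) = 5.968 s.

5.97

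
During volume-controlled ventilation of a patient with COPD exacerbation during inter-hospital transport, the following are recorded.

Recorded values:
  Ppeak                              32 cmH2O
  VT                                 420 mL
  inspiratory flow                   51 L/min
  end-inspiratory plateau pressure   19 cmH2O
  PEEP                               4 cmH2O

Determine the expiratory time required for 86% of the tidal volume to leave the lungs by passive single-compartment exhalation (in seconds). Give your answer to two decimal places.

0.84

Flow: 51 L/min ÷ 60 = 0.85 L/s.
R = (PIP − Pplat)/V̇ = (32 − 19) / 0.85 = 13.0/0.85 = 15.294 cmH2O·s/L.
C = Vt/(Pplat − PEEP) = 420.0 / (19 − 4) = 420.0/15.0 = 28.0 mL/cmH2O.
τ = R × C = 15.294 × 0.028 L/cmH2O = 0.4282 s.
t = −τ·ln(1 − 0.86) = −0.4282·ln(0.14) = 0.8419 s.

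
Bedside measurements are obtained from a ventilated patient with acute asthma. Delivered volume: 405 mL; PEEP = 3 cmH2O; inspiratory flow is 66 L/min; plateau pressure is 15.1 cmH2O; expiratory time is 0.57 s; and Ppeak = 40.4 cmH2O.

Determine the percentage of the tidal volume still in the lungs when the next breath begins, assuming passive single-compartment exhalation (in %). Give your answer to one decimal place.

47.7

Flow: 66 L/min ÷ 60 = 1.1 L/s.
R = (PIP − Pplat)/V̇ = (40.4 − 15.1) / 1.1 = 25.3/1.1 = 23.0 cmH2O·s/L.
C = Vt/(Pplat − PEEP) = 405.0 / (15.1 − 3) = 405.0/12.1 = 33.471 mL/cmH2O.
τ = R × C = 23.0 × 0.03347 L/cmH2O = 0.7698 s.
Fraction remaining at end-expiration = e^(−Te/τ) = e^(−0.57/0.7698) = 0.4769 → 47.69%.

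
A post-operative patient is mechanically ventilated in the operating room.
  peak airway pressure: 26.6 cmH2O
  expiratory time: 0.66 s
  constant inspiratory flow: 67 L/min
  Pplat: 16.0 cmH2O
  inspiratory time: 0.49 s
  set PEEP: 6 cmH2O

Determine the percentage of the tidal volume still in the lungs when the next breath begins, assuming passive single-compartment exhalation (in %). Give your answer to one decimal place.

Flow: 67 L/min ÷ 60 = 1.1167 L/s.
Vt = flow × Ti = 1.1167 L/s × 0.49 s × 1000 mL/L = 547.18 mL.
R = (PIP − Pplat)/V̇ = (26.6 − 16.0) / 1.1167 = 10.6/1.1167 = 9.492 cmH2O·s/L.
C = Vt/(Pplat − PEEP) = 547.18 / (16.0 − 6) = 547.18/10.0 = 54.718 mL/cmH2O.
τ = R × C = 9.492 × 0.05472 L/cmH2O = 0.5194 s.
Fraction remaining at end-expiration = e^(−Te/τ) = e^(−0.66/0.5194) = 0.2806 → 28.06%.

28.1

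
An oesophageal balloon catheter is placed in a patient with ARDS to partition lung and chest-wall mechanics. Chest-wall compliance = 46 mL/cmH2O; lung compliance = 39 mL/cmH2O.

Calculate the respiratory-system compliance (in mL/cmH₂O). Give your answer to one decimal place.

21.1

Lung and chest wall are elastances in series: 1/Crs = 1/CL + 1/Ccw.
1/Crs = 1/39 + 1/46 = 0.04738.
Crs = 21.106 mL/cmH2O.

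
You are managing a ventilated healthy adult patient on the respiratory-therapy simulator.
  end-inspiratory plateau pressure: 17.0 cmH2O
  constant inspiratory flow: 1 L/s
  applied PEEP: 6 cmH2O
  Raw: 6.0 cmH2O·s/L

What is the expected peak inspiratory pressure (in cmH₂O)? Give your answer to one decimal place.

23.0

PIP = Pplat + Raw × flow = 17.0 + 6.0 × 1 = 17.0 + 6.0 = 23.0 cmH2O.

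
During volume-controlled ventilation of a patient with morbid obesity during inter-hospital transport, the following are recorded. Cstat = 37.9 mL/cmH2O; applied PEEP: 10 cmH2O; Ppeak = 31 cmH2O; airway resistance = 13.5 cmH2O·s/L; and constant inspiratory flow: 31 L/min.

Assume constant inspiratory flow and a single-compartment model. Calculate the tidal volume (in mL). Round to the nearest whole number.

532

Flow: 31 L/min ÷ 60 = 0.5167 L/s.
Equation of motion (constant flow): PIP = Vt/C + R·V̇ + PEEP.
Vt/C = PIP − R·V̇ − PEEP = 31 − 6.975 − 10 = 14.025 cmH2O.
Vt = C × 14.025 = 37.9 × 14.025 = 531.55 mL.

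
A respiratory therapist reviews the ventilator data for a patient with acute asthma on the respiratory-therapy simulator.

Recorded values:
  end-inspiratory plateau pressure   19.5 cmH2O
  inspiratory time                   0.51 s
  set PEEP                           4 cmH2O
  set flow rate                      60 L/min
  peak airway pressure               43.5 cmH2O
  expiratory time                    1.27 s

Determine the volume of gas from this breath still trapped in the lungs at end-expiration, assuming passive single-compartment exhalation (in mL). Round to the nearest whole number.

Flow: 60 L/min ÷ 60 = 1 L/s.
Vt = flow × Ti = 1 L/s × 0.51 s × 1000 mL/L = 510.0 mL.
R = (PIP − Pplat)/V̇ = (43.5 − 19.5) / 1 = 24.0/1 = 24.0 cmH2O·s/L.
C = Vt/(Pplat − PEEP) = 510.0 / (19.5 − 4) = 510.0/15.5 = 32.903 mL/cmH2O.
τ = R × C = 24.0 × 0.0329 L/cmH2O = 0.7896 s.
Fraction remaining = e^(−Te/τ) = e^(−1.27/0.7896) = 0.2002.
Trapped volume = 510.0 × 0.2002 = 102.1 mL.

102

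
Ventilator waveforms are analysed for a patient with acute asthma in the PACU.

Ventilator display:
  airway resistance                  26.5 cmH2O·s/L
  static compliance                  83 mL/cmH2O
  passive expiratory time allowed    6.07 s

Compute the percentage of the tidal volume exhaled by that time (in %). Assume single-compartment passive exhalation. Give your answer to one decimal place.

93.7

τ = R × C = 26.5 × 83 mL/cmH2O = 26.5 × 0.083 L/cmH2O = 2.2 s.
Passive exhalation: V(t)/V₀ = e^(−t/τ) = e^(−6.07/2.2) = 0.06335.
Fraction exhaled = 1 − 0.06335 = 0.9367 → 93.67%.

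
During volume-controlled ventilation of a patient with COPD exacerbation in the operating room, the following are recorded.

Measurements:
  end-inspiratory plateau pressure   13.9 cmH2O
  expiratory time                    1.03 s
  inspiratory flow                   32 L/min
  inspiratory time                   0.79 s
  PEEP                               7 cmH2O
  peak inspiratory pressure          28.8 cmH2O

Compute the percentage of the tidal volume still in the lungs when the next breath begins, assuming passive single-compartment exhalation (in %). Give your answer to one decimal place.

Flow: 32 L/min ÷ 60 = 0.5333 L/s.
Vt = flow × Ti = 0.5333 L/s × 0.79 s × 1000 mL/L = 421.31 mL.
R = (PIP − Pplat)/V̇ = (28.8 − 13.9) / 0.5333 = 14.9/0.5333 = 27.939 cmH2O·s/L.
C = Vt/(Pplat − PEEP) = 421.31 / (13.9 − 7) = 421.31/6.9 = 61.059 mL/cmH2O.
τ = R × C = 27.939 × 0.06106 L/cmH2O = 1.706 s.
Fraction remaining at end-expiration = e^(−Te/τ) = e^(−1.03/1.706) = 0.5468 → 54.68%.

54.7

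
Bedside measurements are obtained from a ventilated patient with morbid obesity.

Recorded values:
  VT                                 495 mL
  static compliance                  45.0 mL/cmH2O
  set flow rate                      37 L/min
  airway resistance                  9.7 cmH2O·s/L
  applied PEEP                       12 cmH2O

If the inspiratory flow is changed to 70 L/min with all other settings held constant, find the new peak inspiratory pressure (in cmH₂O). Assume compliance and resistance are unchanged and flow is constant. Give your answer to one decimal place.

34.3

Flow: 37 L/min ÷ 60 = 0.6167 L/s.
New flow: 70 L/min ÷ 60 = 1.1667 L/s.
PIP = Vt/C + R·V̇ + PEEP (constant-flow equation of motion).
Only the resistive term changes: ΔPIP = R × ΔV̇ = 9.7 × (1.1667 − 0.6167) = 9.7 × 0.55 = 5.335 cmH2O.
Original PIP = 495/45.0 + 9.7×0.6167 + 12 = 28.982 cmH2O; new PIP = 28.982 + (5.335) = 34.317 cmH2O.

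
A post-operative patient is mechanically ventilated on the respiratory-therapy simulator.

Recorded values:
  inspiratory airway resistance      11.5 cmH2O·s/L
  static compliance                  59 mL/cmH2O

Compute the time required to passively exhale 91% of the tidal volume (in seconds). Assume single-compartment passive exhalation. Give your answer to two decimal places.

τ = R × C = 11.5 × 59 mL/cmH2O = 11.5 × 0.059 L/cmH2O = 0.6785 s.
Exhaled fraction f = 1 − e^(−t/τ) → t = −τ·ln(1 − f) = −0.6785·ln(0.09) = 1.634 s.

1.63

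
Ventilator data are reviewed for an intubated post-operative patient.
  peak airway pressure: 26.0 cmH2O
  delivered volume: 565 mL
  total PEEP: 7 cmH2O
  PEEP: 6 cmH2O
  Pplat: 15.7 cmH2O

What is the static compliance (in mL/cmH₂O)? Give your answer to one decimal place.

64.9

End-expiratory occlusion gives total PEEP = 7 cmH2O (intrinsic PEEP = 7 − 6 = 1). Use total PEEP for the elastic gradient.
Cstat = Vt / (Pplat − PEEPtotal) = 565 / (15.7 − 7) = 565 / 8.7 = 64.943 mL/cmH2O.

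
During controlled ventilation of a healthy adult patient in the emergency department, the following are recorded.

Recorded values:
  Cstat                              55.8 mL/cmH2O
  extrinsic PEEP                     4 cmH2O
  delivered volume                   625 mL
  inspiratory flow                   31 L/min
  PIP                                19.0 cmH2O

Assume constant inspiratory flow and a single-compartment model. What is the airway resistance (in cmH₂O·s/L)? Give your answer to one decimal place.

7.4

Flow: 31 L/min ÷ 60 = 0.5167 L/s.
Equation of motion (constant flow): PIP = Vt/C + R·V̇ + PEEP.
R·V̇ = PIP − Vt/C − PEEP = 19.0 − 625/55.8 − 4 = 19.0 − 11.201 − 4 = 3.799 cmH2O.
R = 3.799 / 0.5167 = 7.352 cmH2O·s/L.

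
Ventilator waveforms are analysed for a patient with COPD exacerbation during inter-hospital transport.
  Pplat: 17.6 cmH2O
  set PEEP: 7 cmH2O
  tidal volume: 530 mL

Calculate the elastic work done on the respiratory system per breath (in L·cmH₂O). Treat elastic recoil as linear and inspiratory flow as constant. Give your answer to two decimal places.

2.81

Elastic work ≈ ½ × (Pplat − PEEP) × Vt = 0.5 × (17.6 − 7) × 0.530 L = 0.5 × 10.6 × 0.530 = 2.809 L·cmH2O.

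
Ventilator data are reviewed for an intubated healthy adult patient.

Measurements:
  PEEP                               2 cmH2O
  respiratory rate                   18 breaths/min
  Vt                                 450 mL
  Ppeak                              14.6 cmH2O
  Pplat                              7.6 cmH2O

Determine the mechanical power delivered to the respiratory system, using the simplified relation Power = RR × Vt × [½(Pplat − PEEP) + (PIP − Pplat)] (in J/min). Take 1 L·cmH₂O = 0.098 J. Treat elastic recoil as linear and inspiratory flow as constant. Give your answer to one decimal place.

Per-breath work = Vt × [½(Pplat−PEEP) + (PIP−Pplat)] = 0.450 × [0.5×5.6 + 7.0] = 0.450 × 9.8 = 4.41 L·cmH2O.
Power = 18 × 4.41 = 79.38 L·cmH2O/min.
× 0.098 J/(L·cmH2O) → 7.779 J/min.

7.8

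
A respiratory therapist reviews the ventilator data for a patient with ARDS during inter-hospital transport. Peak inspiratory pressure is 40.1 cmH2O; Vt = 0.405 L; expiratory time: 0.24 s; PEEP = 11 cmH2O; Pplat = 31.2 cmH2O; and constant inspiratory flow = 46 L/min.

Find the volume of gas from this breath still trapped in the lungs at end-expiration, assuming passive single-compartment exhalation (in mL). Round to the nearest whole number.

144

Flow: 46 L/min ÷ 60 = 0.7667 L/s.
R = (PIP − Pplat)/V̇ = (40.1 − 31.2) / 0.7667 = 8.9/0.7667 = 11.608 cmH2O·s/L.
C = Vt/(Pplat − PEEP) = 405.0 / (31.2 − 11) = 405.0/20.2 = 20.05 mL/cmH2O.
τ = R × C = 11.608 × 0.02005 L/cmH2O = 0.2327 s.
Fraction remaining = e^(−Te/τ) = e^(−0.24/0.2327) = 0.3565.
Trapped volume = 405.0 × 0.3565 = 144.38 mL.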